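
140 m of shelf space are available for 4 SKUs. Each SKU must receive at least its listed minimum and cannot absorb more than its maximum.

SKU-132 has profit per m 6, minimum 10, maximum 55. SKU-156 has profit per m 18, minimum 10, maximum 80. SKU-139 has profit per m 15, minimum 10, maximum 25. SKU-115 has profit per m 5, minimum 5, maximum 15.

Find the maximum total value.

Meeting every minimum uses 10+10+10+5 = 35 m, leaving 105.
Rank by profit per m: SKU-156 18 > SKU-139 15 > SKU-132 6 > SKU-115 5.
SKU-156: +70 to 80 (cap) ; 35 left.
SKU-139 takes 15 more to reach its cap of 25 ; 20 left.
SKU-132 has room for 45 more but only 20 remain, so it gets 30.
Total = 6×30 + 18×80 + 15×25 + 5×5 = 2020.

2020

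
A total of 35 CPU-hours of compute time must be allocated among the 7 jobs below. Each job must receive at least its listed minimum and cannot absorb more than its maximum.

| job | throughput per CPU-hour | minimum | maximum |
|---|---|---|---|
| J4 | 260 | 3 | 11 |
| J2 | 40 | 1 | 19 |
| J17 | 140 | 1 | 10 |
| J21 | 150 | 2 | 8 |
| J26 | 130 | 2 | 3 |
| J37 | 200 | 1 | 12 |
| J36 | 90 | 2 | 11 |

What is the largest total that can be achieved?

6780

Meeting every minimum uses 3+1+1+2+2+1+2 = 12 CPU-hours, leaving 23.
Rank by throughput per CPU-hour: J4 260 > J37 200 > J21 150 > J17 140 > J26 130 > J36 90 > J2 40.
J4: +8 to 11 (cap) → 15 left.
J37: +11 to 12 (cap) → 4 left.
J21: +4 (room for 6) → 6. Pool exhausted.
Total = 260×11 + 40×1 + 140×1 + 150×6 + 130×2 + 200×12 + 90×2 = 6780.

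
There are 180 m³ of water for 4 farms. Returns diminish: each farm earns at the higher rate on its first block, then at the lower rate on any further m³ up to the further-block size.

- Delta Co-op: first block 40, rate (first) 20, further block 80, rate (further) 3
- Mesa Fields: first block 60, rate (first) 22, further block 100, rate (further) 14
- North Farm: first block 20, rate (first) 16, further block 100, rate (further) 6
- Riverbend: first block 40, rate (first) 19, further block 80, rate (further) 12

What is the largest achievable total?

3480

Order all 8 blocks by rate: Mesa Fields/first 22 > Delta Co-op/first 20 > Riverbend/first 19 > North Farm/first 16 > Mesa Fields/second 14 > Riverbend/second 12 > North Farm/second 6 > Delta Co-op/second 3.
Fill Mesa Fields first block (60 at 22) — 120 left.
Delta Co-op first at 20: fill all 40 — 80 left.
Riverbend/first (19): +40 — 40 left.
North Farm/first (16): +20 — 20 left.
Mesa Fields/second: +20 of 100 at 14; pool empty.
Total = 22×60 + 20×40 + 19×40 + 16×20 + 14×20 = 3480.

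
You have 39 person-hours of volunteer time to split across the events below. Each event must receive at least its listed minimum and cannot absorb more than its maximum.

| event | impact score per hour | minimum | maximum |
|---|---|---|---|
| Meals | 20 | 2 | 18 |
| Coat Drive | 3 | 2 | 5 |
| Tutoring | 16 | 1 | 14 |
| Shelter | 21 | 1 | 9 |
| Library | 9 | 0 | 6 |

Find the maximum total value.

Meeting every minimum uses 2+2+1+1+0 = 6 person-hours, leaving 33.
Highest impact score per hour first: Shelter 21 > Meals 20 > Tutoring 16 > Library 9 > Coat Drive 3.
Give Shelter 8 more to hit its cap of 9 ; 25 left.
Meals takes 16 more to reach its cap of 18 ; 9 left.
Tutoring: +9 (room for 13) → 10. Pool exhausted.
Total = 20×18 + 3×2 + 16×10 + 21×9 = 715.

715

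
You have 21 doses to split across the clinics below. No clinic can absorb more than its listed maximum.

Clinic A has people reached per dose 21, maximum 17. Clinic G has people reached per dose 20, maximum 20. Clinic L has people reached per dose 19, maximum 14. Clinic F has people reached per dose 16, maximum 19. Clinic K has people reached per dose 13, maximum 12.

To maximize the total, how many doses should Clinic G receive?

Highest people reached per dose first: Clinic A 21 > Clinic G 20 > Clinic L 19 > Clinic F 16 > Clinic K 13.
Give Clinic A 17 to hit its cap of 17 → 4 left.
Only 4 left; Clinic G takes them to reach 4.

4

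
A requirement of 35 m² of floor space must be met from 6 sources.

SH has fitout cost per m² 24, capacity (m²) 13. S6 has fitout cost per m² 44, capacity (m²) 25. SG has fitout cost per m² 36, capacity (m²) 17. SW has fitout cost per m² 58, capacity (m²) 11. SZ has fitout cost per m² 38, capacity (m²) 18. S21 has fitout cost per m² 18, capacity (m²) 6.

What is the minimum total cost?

996

Cheapest first:
Take 6 from S21 at 18 ; need 29 more.
Take 13 from SH at 24 ; need 16 more.
SG (36): take the remaining 16 ; done.
SZ, S6, SW: unused.
Cost = 6×18 + 13×24 + 16×36 = 996.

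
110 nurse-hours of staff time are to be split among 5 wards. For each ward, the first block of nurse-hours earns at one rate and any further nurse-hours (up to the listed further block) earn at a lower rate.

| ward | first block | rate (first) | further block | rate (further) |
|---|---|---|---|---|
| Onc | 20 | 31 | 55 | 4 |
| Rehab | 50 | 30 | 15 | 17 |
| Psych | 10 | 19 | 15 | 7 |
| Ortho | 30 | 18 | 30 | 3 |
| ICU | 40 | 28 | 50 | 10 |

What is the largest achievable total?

3240

Treat each block as its own option and order by rate: Onc/T1 31 > Rehab/T1 30 > ICU/T1 28 > Psych/T1 19 > Ortho/T1 18 > Rehab/T2 17 > ICU/T2 10 > Psych/T2 7 > Onc/T2 4 > Ortho/T2 3.
Fill Onc T1 block (20 at 31) ; 90 left.
Fill Rehab T1 block (50 at 30) ; 40 left.
ICU T1 at 28: fill all 40 ; 0 left.
Total = 31×20 + 30×50 + 28×40 = 3240.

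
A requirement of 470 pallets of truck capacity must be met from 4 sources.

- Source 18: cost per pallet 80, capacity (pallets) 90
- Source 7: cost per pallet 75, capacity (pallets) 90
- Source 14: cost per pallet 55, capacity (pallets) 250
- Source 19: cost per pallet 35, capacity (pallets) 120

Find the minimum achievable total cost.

25500

Fill from the cheapest source first.
Take 120 from Source 19 at 35 — need 350 more.
Source 14 at 55: take all 250 pallets — 100 still needed.
Source 7 (75): use full 90 — 10 pallets to go.
Take 10 from Source 18 at 80 to finish.
Cost = 120×35 + 250×55 + 90×75 + 10×80 = 25500.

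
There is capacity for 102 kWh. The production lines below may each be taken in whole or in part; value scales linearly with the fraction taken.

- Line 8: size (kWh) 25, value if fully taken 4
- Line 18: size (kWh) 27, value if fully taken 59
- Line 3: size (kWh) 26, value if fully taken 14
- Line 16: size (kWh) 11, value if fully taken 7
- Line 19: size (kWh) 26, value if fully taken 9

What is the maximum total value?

90.92

Rank by value-to-size ratio: Line 18 59/27≈2.19, Line 16 7/11≈0.636, Line 3 14/26≈0.538, Line 19 9/26≈0.346, Line 8 4/25≈0.16.
All 27 kWh of Line 18 fit (value 59) ; 75 remain.
All 11 kWh of Line 16 fit (value 7) ; 64 remain.
All 26 kWh of Line 3 fit (value 14) ; 38 remain.
Take all of Line 19 (26 kWh, value 9) ; 12 kWh left.
Only 12 kWh remain; take 12/25 of Line 8 for value 4×12/25 = 1.92.
Total value = 90.92.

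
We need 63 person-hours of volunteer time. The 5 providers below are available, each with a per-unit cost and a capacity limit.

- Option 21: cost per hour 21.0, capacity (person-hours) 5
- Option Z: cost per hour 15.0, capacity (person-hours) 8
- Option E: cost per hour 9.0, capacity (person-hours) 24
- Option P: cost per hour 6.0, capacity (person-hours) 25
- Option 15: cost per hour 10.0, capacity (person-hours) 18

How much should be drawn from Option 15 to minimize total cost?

Use providers in increasing cost order.
Option P at 6.0: take all 25 person-hours ; 38 still needed.
Option E (9.0): use full 24 ; 14 person-hours to go.
Option 15 at 10.0: take 14 of its 18 ; requirement met.
Option Z, Option 21: unused.

14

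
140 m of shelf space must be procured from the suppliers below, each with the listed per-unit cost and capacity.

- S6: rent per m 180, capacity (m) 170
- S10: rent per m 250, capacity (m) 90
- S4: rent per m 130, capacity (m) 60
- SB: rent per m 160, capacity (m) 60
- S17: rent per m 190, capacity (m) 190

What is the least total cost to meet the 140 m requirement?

Fill from the cheapest supplier first.
S4 at 130: take all 60 m → 80 still needed.
Take 60 from SB at 160 → need 20 more.
S6 (180): take the remaining 20 → done.
S17, S10: unused.
Cost = 60×130 + 60×160 + 20×180 = 21000.

21000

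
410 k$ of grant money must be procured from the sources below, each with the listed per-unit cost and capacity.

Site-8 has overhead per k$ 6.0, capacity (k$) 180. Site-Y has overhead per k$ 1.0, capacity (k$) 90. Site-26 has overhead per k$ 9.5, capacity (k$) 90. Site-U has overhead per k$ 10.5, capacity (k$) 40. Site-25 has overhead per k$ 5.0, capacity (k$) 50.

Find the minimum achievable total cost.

2275

Use sources in increasing cost order.
Take 90 from Site-Y at 1.0 — need 320 more.
Site-25 at 5.0: take all 50 k$ — 270 still needed.
Take 180 from Site-8 at 6.0 — need 90 more.
Site-26 (9.5): use full 90 — 0 k$ to go.
Site-U: unused.
Cost = 90×1.0 + 50×5.0 + 180×6.0 + 90×9.5 = 2275.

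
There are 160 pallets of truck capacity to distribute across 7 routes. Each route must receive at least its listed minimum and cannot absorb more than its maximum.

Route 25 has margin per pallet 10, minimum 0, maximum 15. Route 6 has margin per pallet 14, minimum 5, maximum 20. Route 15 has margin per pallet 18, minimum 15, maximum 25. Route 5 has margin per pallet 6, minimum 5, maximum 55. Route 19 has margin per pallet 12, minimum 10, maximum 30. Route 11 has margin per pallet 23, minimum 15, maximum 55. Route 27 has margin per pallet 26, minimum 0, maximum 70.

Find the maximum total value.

3575

Meeting every minimum uses 0+5+15+5+10+15+0 = 50 pallets, leaving 110.
Highest margin per pallet first: Route 27 26 > Route 11 23 > Route 15 18 > Route 6 14 > Route 19 12 > Route 25 10 > Route 5 6.
Route 27 takes 70 more to reach its cap of 70 ; 40 left.
Give Route 11 40 more to hit its cap of 55 ; 0 left.
Total = 14×5 + 18×15 + 6×5 + 12×10 + 23×55 + 26×70 = 3575.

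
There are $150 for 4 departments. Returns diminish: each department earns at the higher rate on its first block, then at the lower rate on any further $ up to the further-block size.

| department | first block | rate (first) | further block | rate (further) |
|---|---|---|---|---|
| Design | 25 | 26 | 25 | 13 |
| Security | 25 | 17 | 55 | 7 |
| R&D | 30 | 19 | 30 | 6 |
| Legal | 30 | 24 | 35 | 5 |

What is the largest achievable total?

Rank every tier by rate: Design/T1 26 > Legal/T1 24 > R&D/T1 19 > Security/T1 17 > Design/T2 13 > Security/T2 7 > R&D/T2 6 > Legal/T2 5.
Design T1 at 26: fill all 25 ; 125 left.
Legal/T1 (24): +30 ; 95 left.
R&D T1 at 19: fill all 30 ; 65 left.
Security/T1 (17): +25 ; 40 left.
Fill Design T2 block (25 at 13) ; 15 left.
15 remain; put them into Security T2 at 7.
Total = 26×25 + 24×30 + 19×30 + 17×25 + 13×25 + 7×15 = 2795.

2795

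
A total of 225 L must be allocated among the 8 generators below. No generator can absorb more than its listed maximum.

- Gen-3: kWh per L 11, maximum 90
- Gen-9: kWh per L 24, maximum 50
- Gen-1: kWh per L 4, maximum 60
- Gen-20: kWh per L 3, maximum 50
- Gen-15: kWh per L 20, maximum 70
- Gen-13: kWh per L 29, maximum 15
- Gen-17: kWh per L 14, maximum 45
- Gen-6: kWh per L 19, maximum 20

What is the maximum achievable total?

Order the generators by kWh per L: Gen-13 29 > Gen-9 24 > Gen-15 20 > Gen-6 19 > Gen-17 14 > Gen-3 11 > Gen-1 4 > Gen-20 3.
Gen-13 takes 15 to reach its cap of 15 → 210 left.
Give Gen-9 50 to hit its cap of 50 → 160 left.
Gen-15: +70 to 70 (cap) → 90 left.
Gen-6: +20 to 20 (cap) → 70 left.
Give Gen-17 45 to hit its cap of 45 → 25 left.
Gen-3: +25 (room for 90) → 25. Pool exhausted.
Total = 11×25 + 24×50 + 20×70 + 29×15 + 14×45 + 19×20 = 4320.

4320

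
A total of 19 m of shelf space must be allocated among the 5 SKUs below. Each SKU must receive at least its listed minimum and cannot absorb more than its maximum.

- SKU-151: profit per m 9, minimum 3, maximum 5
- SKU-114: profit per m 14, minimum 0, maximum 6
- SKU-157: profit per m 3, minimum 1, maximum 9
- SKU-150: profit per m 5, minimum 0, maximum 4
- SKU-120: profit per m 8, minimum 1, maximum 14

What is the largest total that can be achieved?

Meeting every minimum uses 3+0+1+0+1 = 5 m, leaving 14.
Rank by profit per m: SKU-114 14 > SKU-151 9 > SKU-120 8 > SKU-150 5 > SKU-157 3.
Give SKU-114 6 more to hit its cap of 6 — 8 left.
SKU-151: +2 to 5 (cap) — 6 left.
SKU-120 has room for 13 more but only 6 remain, so it gets 7.
Total = 9×5 + 14×6 + 3×1 + 8×7 = 188.

188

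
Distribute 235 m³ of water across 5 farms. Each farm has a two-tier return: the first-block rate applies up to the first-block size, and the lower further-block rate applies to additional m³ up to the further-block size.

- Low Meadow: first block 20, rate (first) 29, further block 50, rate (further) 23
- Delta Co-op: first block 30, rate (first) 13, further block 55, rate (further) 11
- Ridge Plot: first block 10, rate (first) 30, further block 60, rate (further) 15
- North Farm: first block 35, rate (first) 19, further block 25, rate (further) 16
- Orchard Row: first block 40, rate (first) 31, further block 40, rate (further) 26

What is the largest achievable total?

Treat each block as its own option and order by rate: Orchard Row/first 31 > Ridge Plot/first 30 > Low Meadow/first 29 > Orchard Row/second 26 > Low Meadow/second 23 > North Farm/first 19 > North Farm/second 16 > Ridge Plot/second 15 > Delta Co-op/first 13 > Delta Co-op/second 11.
Orchard Row/first (31): +40 ; 195 left.
Fill Ridge Plot first block (10 at 30) ; 185 left.
Fill Low Meadow first block (20 at 29) ; 165 left.
Orchard Row/second (26): +40 ; 125 left.
Fill Low Meadow second block (50 at 23) ; 75 left.
North Farm first at 19: fill all 35 ; 40 left.
North Farm/second (16): +25 ; 15 left.
Ridge Plot second at 15: only 15 left, fill 15.
Total = 31×40 + 30×10 + 29×20 + 26×40 + 23×50 + 19×35 + 16×25 + 15×15 = 5600.

5600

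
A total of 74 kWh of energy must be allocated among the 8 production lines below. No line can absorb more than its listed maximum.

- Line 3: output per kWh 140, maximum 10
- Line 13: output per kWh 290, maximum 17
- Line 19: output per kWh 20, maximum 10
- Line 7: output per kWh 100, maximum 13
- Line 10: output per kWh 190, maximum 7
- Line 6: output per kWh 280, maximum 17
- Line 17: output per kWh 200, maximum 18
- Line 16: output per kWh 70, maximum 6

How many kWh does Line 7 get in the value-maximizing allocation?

Highest output per kWh first: Line 13 290 > Line 6 280 > Line 17 200 > Line 10 190 > Line 3 140 > Line 7 100 > Line 16 70 > Line 19 20.
Give Line 13 17 to hit its cap of 17 → 57 left.
Line 6 takes 17 to reach its cap of 17 → 40 left.
Line 17 takes 18 to reach its cap of 18 → 22 left.
Give Line 10 7 to hit its cap of 7 → 15 left.
Line 3 takes 10 to reach its cap of 10 → 5 left.
Line 7 has room for 13 but only 5 remain, so it gets 5.

5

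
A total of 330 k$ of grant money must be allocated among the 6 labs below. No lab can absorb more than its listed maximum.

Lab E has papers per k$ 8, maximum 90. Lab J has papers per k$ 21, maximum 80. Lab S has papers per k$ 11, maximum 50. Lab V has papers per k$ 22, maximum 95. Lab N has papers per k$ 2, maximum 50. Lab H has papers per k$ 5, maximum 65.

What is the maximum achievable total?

5115

Rank by papers per k$: Lab V 22 > Lab J 21 > Lab S 11 > Lab E 8 > Lab H 5 > Lab N 2.
Give Lab V 95 to hit its cap of 95 → 235 left.
Lab J takes 80 to reach its cap of 80 → 155 left.
Lab S takes 50 to reach its cap of 50 → 105 left.
Give Lab E 90 to hit its cap of 90 → 15 left.
Lab H: +15 (room for 65) → 15. Pool exhausted.
Total = 8×90 + 21×80 + 11×50 + 22×95 + 5×15 = 5115.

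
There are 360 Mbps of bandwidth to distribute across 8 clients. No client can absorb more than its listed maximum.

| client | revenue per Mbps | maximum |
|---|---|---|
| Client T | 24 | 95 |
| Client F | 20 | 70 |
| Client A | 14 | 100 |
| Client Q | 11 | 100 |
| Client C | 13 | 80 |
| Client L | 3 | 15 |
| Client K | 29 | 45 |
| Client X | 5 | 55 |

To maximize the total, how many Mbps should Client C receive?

Highest revenue per Mbps first: Client K 29 > Client T 24 > Client F 20 > Client A 14 > Client C 13 > Client Q 11 > Client X 5 > Client L 3.
Give Client K 45 to hit its cap of 45 → 315 left.
Client T: +95 to 95 (cap) → 220 left.
Give Client F 70 to hit its cap of 70 → 150 left.
Client A takes 100 to reach its cap of 100 → 50 left.
Client C has room for 80 but only 50 remain, so it gets 50.

50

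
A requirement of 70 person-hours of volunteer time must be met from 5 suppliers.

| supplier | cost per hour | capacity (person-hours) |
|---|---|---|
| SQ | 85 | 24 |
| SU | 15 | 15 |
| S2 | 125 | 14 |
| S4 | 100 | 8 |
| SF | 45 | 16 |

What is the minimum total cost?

Cheapest first:
SU (15): use full 15 — 55 person-hours to go.
SF (45): use full 16 — 39 person-hours to go.
SQ (85): use full 24 — 15 person-hours to go.
Take 8 from S4 at 100 — need 7 more.
Take 7 from S2 at 125 to finish.
Cost = 15×15 + 16×45 + 24×85 + 8×100 + 7×125 = 4660.

4660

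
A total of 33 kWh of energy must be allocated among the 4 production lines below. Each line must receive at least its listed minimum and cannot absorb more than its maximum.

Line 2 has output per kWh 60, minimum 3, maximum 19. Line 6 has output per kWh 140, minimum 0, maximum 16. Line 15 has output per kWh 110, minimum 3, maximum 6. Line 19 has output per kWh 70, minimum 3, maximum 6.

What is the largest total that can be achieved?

3620

Meeting every minimum uses 3+0+3+3 = 9 kWh, leaving 24.
Rank by output per kWh: Line 6 140 > Line 15 110 > Line 19 70 > Line 2 60.
Line 6: +16 to 16 (cap) ; 8 left.
Line 15 takes 3 more to reach its cap of 6 ; 5 left.
Line 19 takes 3 more to reach its cap of 6 ; 2 left.
Only 2 left; Line 2 takes them to reach 5.
Total = 60×5 + 140×16 + 110×6 + 70×6 = 3620.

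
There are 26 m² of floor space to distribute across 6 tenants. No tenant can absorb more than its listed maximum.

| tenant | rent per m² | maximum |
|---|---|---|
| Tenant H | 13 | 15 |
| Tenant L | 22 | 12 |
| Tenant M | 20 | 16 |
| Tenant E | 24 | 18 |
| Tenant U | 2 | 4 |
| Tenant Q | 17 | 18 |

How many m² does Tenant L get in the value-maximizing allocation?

8

Rank by rent per m²: Tenant E 24 > Tenant L 22 > Tenant M 20 > Tenant Q 17 > Tenant H 13 > Tenant U 2.
Tenant E: +18 to 18 (cap) — 8 left.
Tenant L has room for 12 but only 8 remain, so it gets 8.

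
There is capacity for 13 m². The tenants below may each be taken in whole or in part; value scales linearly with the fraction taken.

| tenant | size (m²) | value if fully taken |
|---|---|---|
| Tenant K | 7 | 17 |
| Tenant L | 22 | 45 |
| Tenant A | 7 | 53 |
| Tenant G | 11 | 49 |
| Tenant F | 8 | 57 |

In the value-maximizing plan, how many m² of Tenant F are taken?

6

Rank by value-to-size ratio: Tenant A 53/7≈7.57, Tenant F 57/8≈7.12, Tenant G 49/11≈4.45, Tenant K 17/7≈2.43, Tenant L 45/22≈2.05.
Take all of Tenant A (7 m², value 53) — 6 m² left.
Fill the last 6 m² with part of Tenant F: 6/8 of it earns 42.75.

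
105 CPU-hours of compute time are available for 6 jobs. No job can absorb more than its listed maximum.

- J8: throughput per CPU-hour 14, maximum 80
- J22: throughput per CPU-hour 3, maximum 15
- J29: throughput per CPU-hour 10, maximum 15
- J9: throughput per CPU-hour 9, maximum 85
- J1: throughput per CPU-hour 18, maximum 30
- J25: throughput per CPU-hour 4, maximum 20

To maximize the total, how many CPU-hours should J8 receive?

75

Rank by throughput per CPU-hour: J1 18 > J8 14 > J29 10 > J9 9 > J25 4 > J22 3.
J1 takes 30 to reach its cap of 30 — 75 left.
J8 has room for 80 but only 75 remain, so it gets 75.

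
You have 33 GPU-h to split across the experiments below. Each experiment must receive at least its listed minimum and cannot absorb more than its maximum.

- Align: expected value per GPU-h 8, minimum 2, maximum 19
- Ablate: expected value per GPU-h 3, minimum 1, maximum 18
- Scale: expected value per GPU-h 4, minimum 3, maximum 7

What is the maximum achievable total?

Meeting every minimum uses 2+1+3 = 6 GPU-h, leaving 27.
Highest expected value per GPU-h first: Align 8 > Scale 4 > Ablate 3.
Align takes 17 more to reach its cap of 19 → 10 left.
Give Scale 4 more to hit its cap of 7 → 6 left.
Ablate has room for 17 more but only 6 remain, so it gets 7.
Total = 8×19 + 3×7 + 4×7 = 201.

201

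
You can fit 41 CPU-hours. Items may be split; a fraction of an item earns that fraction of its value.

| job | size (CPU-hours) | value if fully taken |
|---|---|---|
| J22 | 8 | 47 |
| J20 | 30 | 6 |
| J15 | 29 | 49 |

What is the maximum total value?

Sort by value density: J22 47/8≈5.88, J15 49/29≈1.69, J20 6/30≈0.2.
J22: take in full, 8 CPU-hours for value 47 ; 33 left.
Take all of J15 (29 CPU-hours, value 49) ; 4 CPU-hours left.
4 CPU-hours left: a 4/30 share of J20 gives 6×4/30 = 0.8.
Total value = 96.8.

96.8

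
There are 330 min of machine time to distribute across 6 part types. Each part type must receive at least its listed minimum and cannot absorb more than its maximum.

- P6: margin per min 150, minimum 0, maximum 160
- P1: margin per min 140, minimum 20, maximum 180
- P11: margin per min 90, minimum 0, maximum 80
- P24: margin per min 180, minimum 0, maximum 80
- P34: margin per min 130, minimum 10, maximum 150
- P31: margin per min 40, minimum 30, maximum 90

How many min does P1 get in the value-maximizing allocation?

Meeting every minimum uses 0+20+0+0+10+30 = 60 min, leaving 270.
Highest margin per min first: P24 180 > P6 150 > P1 140 > P34 130 > P11 90 > P31 40.
P24 takes 80 more to reach its cap of 80 → 190 left.
P6 takes 160 more to reach its cap of 160 → 30 left.
P1: +30 (room for 160) → 50. Pool exhausted.

50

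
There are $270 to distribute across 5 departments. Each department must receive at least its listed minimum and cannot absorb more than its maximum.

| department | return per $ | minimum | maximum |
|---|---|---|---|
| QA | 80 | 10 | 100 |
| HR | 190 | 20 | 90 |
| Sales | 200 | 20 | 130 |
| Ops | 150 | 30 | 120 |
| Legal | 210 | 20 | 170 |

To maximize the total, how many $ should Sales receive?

Meeting every minimum uses 10+20+20+30+20 = 100 $, leaving 170.
Rank by return per $: Legal 210 > Sales 200 > HR 190 > Ops 150 > QA 80.
Legal: +150 to 170 (cap) ; 20 left.
Sales: +20 (room for 110) → 40. Pool exhausted.

40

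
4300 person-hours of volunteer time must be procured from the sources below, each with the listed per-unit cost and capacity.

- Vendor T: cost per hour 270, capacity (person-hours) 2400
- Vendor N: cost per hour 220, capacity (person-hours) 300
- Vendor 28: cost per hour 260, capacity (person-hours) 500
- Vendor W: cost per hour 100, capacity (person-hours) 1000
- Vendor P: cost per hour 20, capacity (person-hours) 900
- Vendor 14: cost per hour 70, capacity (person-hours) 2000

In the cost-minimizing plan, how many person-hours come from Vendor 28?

Fill from the cheapest source first.
Vendor P (20): use full 900 — 3400 person-hours to go.
Vendor 14 at 70: take all 2000 person-hours — 1400 still needed.
Vendor W at 100: take all 1000 person-hours — 400 still needed.
Vendor N at 220: take all 300 person-hours — 100 still needed.
Vendor 28 at 260: take 100 of its 500 — requirement met.
Vendor T: unused.

100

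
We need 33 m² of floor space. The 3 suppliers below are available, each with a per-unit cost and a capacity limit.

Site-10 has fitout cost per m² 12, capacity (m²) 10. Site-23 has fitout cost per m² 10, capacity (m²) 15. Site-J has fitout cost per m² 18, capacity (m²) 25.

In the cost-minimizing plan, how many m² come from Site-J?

Cheapest first:
Site-23 (10): use full 15 → 18 m² to go.
Site-10 (12): use full 10 → 8 m² to go.
Take 8 from Site-J at 18 to finish.

8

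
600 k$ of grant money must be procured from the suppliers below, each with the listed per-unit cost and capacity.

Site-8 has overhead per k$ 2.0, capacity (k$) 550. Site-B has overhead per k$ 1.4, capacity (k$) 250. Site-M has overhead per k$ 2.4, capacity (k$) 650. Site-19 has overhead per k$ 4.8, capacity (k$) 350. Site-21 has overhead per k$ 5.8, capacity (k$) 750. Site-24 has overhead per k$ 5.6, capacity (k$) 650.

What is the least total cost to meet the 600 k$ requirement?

1050

Cheapest first:
Site-B (1.4): use full 250 ; 350 k$ to go.
Site-8 at 2.0: take 350 of its 550 ; requirement met.
Site-M, Site-19, Site-24, Site-21: unused.
Cost = 250×1.4 + 350×2.0 = 1050.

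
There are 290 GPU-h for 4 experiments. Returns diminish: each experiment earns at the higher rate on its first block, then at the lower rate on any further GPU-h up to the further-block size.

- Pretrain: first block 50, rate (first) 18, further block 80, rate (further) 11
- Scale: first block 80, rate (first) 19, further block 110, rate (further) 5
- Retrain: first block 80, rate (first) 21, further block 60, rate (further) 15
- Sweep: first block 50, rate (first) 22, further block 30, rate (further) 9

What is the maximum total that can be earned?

Order all 8 blocks by rate: Sweep/tier1 22 > Retrain/tier1 21 > Scale/tier1 19 > Pretrain/tier1 18 > Retrain/tier2 15 > Pretrain/tier2 11 > Sweep/tier2 9 > Scale/tier2 5.
Sweep tier1 at 22: fill all 50 ; 240 left.
Retrain tier1 at 21: fill all 80 ; 160 left.
Scale/tier1 (19): +80 ; 80 left.
Pretrain tier1 at 18: fill all 50 ; 30 left.
Retrain/tier2: +30 of 60 at 15; pool empty.
Total = 22×50 + 21×80 + 19×80 + 18×50 + 15×30 = 5650.

5650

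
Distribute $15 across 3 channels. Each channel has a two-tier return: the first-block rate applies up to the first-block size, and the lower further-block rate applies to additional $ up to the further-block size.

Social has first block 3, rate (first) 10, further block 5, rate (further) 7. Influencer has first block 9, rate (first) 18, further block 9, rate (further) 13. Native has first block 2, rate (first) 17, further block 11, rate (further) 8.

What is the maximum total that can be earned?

248

Rank every tier by rate: Influencer/first 18 > Native/first 17 > Influencer/second 13 > Social/first 10 > Native/second 8 > Social/second 7.
Influencer first at 18: fill all 9 → 6 left.
Native first at 17: fill all 2 → 4 left.
Influencer second at 13: only 4 left, fill 4.
Total = 18×9 + 17×2 + 13×4 = 248.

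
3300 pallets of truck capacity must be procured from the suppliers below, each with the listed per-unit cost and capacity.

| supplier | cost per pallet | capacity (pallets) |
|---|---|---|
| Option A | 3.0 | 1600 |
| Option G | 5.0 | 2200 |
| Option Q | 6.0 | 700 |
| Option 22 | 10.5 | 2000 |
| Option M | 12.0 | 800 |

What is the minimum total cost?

13300

Use suppliers in increasing cost order.
Option A (3.0): use full 1600 → 1700 pallets to go.
Take 1700 from Option G at 5.0 to finish.
Option Q, Option 22, Option M: unused.
Cost = 1600×3.0 + 1700×5.0 = 13300.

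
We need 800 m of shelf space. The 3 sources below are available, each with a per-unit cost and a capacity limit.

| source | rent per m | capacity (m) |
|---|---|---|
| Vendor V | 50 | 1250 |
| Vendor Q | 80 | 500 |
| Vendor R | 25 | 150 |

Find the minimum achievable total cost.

36250

Fill from the cheapest source first.
Vendor R (25): use full 150 ; 650 m to go.
Vendor V (50): take the remaining 650 ; done.
Vendor Q: unused.
Cost = 150×25 + 650×50 = 36250.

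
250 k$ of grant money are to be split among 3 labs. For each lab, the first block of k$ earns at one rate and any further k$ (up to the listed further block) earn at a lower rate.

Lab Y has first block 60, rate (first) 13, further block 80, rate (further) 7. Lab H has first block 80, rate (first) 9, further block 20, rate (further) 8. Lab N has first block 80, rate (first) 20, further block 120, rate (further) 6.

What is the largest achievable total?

3330

Treat each block as its own option and order by rate: Lab N/first 20 > Lab Y/first 13 > Lab H/first 9 > Lab H/second 8 > Lab Y/second 7 > Lab N/second 6.
Lab N/first (20): +80 ; 170 left.
Lab Y/first (13): +60 ; 110 left.
Lab H/first (9): +80 ; 30 left.
Lab H/second (8): +20 ; 10 left.
Lab Y second at 7: only 10 left, fill 10.
Total = 20×80 + 13×60 + 9×80 + 8×20 + 7×10 = 3330.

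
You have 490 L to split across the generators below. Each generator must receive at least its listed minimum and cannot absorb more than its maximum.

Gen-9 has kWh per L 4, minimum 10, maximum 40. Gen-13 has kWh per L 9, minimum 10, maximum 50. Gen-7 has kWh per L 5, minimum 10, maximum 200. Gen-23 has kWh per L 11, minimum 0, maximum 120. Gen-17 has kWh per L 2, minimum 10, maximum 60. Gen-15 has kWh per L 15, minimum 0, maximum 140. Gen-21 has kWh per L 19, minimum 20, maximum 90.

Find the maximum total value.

5990

Meeting every minimum uses 10+10+10+0+10+0+20 = 60 L, leaving 430.
Rank by kWh per L: Gen-21 19 > Gen-15 15 > Gen-23 11 > Gen-13 9 > Gen-7 5 > Gen-9 4 > Gen-17 2.
Give Gen-21 70 more to hit its cap of 90 → 360 left.
Gen-15 takes 140 more to reach its cap of 140 → 220 left.
Gen-23: +120 to 120 (cap) → 100 left.
Gen-13: +40 to 50 (cap) → 60 left.
Gen-7: +60 (room for 190) → 70. Pool exhausted.
Total = 4×10 + 9×50 + 5×70 + 11×120 + 2×10 + 15×140 + 19×90 = 5990.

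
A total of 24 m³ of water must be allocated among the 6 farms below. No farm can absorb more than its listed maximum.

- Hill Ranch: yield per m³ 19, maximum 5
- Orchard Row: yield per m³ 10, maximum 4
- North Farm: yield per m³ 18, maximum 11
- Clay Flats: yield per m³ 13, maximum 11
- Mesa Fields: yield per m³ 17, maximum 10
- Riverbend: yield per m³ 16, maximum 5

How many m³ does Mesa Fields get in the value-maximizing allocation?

Rank by yield per m³: Hill Ranch 19 > North Farm 18 > Mesa Fields 17 > Riverbend 16 > Clay Flats 13 > Orchard Row 10.
Give Hill Ranch 5 to hit its cap of 5 ; 19 left.
North Farm: +11 to 11 (cap) ; 8 left.
Mesa Fields has room for 10 but only 8 remain, so it gets 8.

8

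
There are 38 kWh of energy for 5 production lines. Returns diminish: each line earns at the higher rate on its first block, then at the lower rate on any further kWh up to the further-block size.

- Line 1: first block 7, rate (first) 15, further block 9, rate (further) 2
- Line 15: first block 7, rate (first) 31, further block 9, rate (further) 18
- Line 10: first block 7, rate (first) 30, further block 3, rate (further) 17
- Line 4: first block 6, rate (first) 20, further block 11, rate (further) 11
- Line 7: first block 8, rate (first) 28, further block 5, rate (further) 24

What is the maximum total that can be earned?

981

Order all 10 blocks by rate: Line 15/first 31 > Line 10/first 30 > Line 7/first 28 > Line 7/second 24 > Line 4/first 20 > Line 15/second 18 > Line 10/second 17 > Line 1/first 15 > Line 4/second 11 > Line 1/second 2.
Line 15/first (31): +7 → 31 left.
Line 10 first at 30: fill all 7 → 24 left.
Line 7 first at 28: fill all 8 → 16 left.
Line 7/second (24): +5 → 11 left.
Fill Line 4 first block (6 at 20) → 5 left.
5 remain; put them into Line 15 second at 18.
Total = 31×7 + 30×7 + 28×8 + 24×5 + 20×6 + 18×5 = 981.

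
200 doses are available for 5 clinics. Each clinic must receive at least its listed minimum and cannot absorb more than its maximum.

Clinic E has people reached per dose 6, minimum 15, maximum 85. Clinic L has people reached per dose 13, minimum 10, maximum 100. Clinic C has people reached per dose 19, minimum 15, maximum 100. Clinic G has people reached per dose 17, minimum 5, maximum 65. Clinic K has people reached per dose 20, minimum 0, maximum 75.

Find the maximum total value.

Meeting every minimum uses 15+10+15+5+0 = 45 doses, leaving 155.
Order the clinics by people reached per dose: Clinic K 20 > Clinic C 19 > Clinic G 17 > Clinic L 13 > Clinic E 6.
Clinic K takes 75 more to reach its cap of 75 → 80 left.
Clinic C: +80 (room for 85) → 95. Pool exhausted.
Total = 6×15 + 13×10 + 19×95 + 17×5 + 20×75 = 3610.

3610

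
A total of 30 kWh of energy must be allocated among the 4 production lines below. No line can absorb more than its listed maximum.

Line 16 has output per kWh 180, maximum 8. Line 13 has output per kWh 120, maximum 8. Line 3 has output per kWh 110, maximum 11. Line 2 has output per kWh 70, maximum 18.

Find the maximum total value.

Rank by output per kWh: Line 16 180 > Line 13 120 > Line 3 110 > Line 2 70.
Line 16 takes 8 to reach its cap of 8 → 22 left.
Line 13: +8 to 8 (cap) → 14 left.
Give Line 3 11 to hit its cap of 11 → 3 left.
Line 2 has room for 18 but only 3 remain, so it gets 3.
Total = 180×8 + 120×8 + 110×11 + 70×3 = 3820.

3820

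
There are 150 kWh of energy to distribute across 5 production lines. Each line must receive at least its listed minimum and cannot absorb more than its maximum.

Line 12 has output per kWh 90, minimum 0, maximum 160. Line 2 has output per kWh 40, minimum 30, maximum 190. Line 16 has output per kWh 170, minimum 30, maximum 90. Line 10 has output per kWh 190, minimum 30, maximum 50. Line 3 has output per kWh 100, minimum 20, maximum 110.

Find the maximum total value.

21200

Meeting every minimum uses 0+30+30+30+20 = 110 kWh, leaving 40.
Order the production lines by output per kWh: Line 10 190 > Line 16 170 > Line 3 100 > Line 12 90 > Line 2 40.
Give Line 10 20 more to hit its cap of 50 → 20 left.
Line 16 has room for 60 more but only 20 remain, so it gets 50.
Total = 40×30 + 170×50 + 190×50 + 100×20 = 21200.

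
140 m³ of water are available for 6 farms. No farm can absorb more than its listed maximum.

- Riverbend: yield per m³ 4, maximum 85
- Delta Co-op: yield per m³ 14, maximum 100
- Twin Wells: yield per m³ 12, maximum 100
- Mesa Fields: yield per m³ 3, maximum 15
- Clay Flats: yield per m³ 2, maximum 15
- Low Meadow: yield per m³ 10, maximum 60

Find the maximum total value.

1880

Order the farms by yield per m³: Delta Co-op 14 > Twin Wells 12 > Low Meadow 10 > Riverbend 4 > Mesa Fields 3 > Clay Flats 2.
Delta Co-op takes 100 to reach its cap of 100 → 40 left.
Only 40 left; Twin Wells takes them to reach 40.
Total = 14×100 + 12×40 = 1880.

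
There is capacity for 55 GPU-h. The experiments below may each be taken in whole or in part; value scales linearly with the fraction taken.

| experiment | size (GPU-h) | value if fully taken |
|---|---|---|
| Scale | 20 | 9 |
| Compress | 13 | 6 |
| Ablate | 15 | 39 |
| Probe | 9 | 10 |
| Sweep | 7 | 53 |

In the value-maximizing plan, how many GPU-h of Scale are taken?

Sort by value density: Sweep 53/7≈7.57, Ablate 39/15≈2.6, Probe 10/9≈1.11, Compress 6/13≈0.462, Scale 9/20≈0.45.
Take all of Sweep (7 GPU-h, value 53) — 48 GPU-h left.
Take all of Ablate (15 GPU-h, value 39) — 33 GPU-h left.
All 9 GPU-h of Probe fit (value 10) — 24 remain.
Take all of Compress (13 GPU-h, value 6) — 11 GPU-h left.
Fill the last 11 GPU-h with part of Scale: 11/20 of it earns 4.95.

11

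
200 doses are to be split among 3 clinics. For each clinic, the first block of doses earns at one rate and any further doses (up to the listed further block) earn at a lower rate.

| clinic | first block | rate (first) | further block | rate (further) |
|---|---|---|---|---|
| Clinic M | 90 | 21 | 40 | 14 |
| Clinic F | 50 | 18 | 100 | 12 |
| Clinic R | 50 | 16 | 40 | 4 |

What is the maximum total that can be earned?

Rank every tier by rate: Clinic M/first 21 > Clinic F/first 18 > Clinic R/first 16 > Clinic M/second 14 > Clinic F/second 12 > Clinic R/second 4.
Clinic M/first (21): +90 → 110 left.
Clinic F/first (18): +50 → 60 left.
Clinic R/first (16): +50 → 10 left.
10 remain; put them into Clinic M second at 14.
Total = 21×90 + 18×50 + 16×50 + 14×10 = 3730.

3730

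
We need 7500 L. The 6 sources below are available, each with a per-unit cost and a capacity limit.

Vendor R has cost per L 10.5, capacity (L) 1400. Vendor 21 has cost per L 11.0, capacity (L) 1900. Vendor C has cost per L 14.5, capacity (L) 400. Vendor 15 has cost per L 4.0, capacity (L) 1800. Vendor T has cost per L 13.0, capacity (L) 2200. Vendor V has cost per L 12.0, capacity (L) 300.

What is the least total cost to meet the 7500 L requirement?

Cheapest first:
Take 1800 from Vendor 15 at 4.0 ; need 5700 more.
Take 1400 from Vendor R at 10.5 ; need 4300 more.
Vendor 21 (11.0): use full 1900 ; 2400 L to go.
Vendor V (12.0): use full 300 ; 2100 L to go.
Take 2100 from Vendor T at 13.0 to finish.
Vendor C: unused.
Cost = 1800×4.0 + 1400×10.5 + 1900×11.0 + 300×12.0 + 2100×13.0 = 73700.

73700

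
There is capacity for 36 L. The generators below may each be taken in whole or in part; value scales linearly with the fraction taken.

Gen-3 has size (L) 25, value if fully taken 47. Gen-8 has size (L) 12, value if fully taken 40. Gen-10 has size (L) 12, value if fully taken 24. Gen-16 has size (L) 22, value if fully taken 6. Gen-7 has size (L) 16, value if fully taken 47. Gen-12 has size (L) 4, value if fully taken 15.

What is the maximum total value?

110

Sort by value density: Gen-12 15/4≈3.75, Gen-8 40/12≈3.33, Gen-7 47/16≈2.94, Gen-10 24/12≈2, Gen-3 47/25≈1.88, Gen-16 6/22≈0.273.
Gen-12: take in full, 4 L for value 15 → 32 left.
All 12 L of Gen-8 fit (value 40) → 20 remain.
All 16 L of Gen-7 fit (value 47) → 4 remain.
4 L left: a 4/12 share of Gen-10 gives 24×4/12 = 8.
Total value = 110.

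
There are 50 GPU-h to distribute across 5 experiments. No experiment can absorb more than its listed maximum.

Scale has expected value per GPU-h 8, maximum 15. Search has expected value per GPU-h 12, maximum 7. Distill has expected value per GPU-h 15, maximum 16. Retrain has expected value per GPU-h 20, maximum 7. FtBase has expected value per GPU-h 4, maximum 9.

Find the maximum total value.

604

Order the experiments by expected value per GPU-h: Retrain 20 > Distill 15 > Search 12 > Scale 8 > FtBase 4.
Retrain takes 7 to reach its cap of 7 ; 43 left.
Distill: +16 to 16 (cap) ; 27 left.
Give Search 7 to hit its cap of 7 ; 20 left.
Scale: +15 to 15 (cap) ; 5 left.
FtBase: +5 (room for 9) → 5. Pool exhausted.
Total = 8×15 + 12×7 + 15×16 + 20×7 + 4×5 = 604.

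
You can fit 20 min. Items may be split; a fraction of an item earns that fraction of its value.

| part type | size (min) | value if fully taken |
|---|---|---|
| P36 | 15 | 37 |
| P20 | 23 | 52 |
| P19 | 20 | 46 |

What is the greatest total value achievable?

Sort by value density: P36 37/15≈2.47, P19 46/20≈2.3, P20 52/23≈2.26.
Take all of P36 (15 min, value 37) — 5 min left.
5 min left: a 5/20 share of P19 gives 46×5/20 = 11.5.
Total value = 48.5.

48.5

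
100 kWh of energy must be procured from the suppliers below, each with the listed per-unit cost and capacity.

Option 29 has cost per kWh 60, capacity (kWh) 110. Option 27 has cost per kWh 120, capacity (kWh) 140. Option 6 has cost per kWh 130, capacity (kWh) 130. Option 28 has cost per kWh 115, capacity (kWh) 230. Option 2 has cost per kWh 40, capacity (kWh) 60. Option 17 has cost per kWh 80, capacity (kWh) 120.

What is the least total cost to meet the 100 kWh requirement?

Fill from the cheapest supplier first.
Option 2 at 40: take all 60 kWh → 40 still needed.
Option 29 at 60: take 40 of its 110 → requirement met.
Option 17, Option 28, Option 27, Option 6: unused.
Cost = 60×40 + 40×60 = 4800.

4800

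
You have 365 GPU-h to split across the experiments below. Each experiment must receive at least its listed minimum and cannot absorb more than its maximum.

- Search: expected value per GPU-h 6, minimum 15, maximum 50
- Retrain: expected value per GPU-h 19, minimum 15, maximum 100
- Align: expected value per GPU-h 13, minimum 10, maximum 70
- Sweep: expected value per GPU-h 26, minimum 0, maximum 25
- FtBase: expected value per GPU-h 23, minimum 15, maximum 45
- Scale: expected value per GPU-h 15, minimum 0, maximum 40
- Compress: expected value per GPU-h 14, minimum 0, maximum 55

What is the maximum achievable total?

6045

Meeting every minimum uses 15+15+10+0+15+0+0 = 55 GPU-h, leaving 310.
Order the experiments by expected value per GPU-h: Sweep 26 > FtBase 23 > Retrain 19 > Scale 15 > Compress 14 > Align 13 > Search 6.
Sweep takes 25 more to reach its cap of 25 — 285 left.
FtBase: +30 to 45 (cap) — 255 left.
Retrain takes 85 more to reach its cap of 100 — 170 left.
Scale takes 40 more to reach its cap of 40 — 130 left.
Compress: +55 to 55 (cap) — 75 left.
Align: +60 to 70 (cap) — 15 left.
Only 15 left; Search takes them to reach 30.
Total = 6×30 + 19×100 + 13×70 + 26×25 + 23×45 + 15×40 + 14×55 = 6045.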